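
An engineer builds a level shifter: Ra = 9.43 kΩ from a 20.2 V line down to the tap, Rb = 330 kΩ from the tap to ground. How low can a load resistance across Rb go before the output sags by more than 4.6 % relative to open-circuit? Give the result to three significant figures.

Output resistance R_th = Ra‖Rb = (9.43 × 330)/339.4 = 9.168 kΩ.
The fractional drop is R_th/(R_th + R_L); requiring this ≤ 0.0460 gives R_L ≥ R_th(1/0.0460 − 1) = 9.168 × 20.74 = 190 kΩ.

R_L(min) ≈ 190 kΩ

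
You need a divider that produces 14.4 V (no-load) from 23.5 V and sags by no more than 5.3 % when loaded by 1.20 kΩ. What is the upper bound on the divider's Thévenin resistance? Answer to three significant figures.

R_th ≤ 67.2 Ω

Loading drop = R_th/(R_th + R_L) ≤ 0.0530, so R_th ≤ R_L · ε/(1−ε) = 1.20 kΩ × 0.0530/0.9470 = 67.2 Ω.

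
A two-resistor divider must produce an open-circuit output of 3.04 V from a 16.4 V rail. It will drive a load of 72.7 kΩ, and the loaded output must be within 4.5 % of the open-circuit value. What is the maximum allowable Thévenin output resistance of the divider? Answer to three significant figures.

R_th ≤ 3.43 kΩ

Loading drop = R_th/(R_th + R_L) ≤ 0.0450, so R_th ≤ R_L · ε/(1−ε) = 72.7 kΩ × 0.0450/0.9550 = 3.43 kΩ.
(Any R1, R2 with R2/(R1+R2) = 0.185 and R1‖R2 ≤ 3.43 kΩ will meet the spec.)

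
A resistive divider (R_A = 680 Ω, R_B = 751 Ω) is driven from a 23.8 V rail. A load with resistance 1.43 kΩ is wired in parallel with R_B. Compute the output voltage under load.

The load sits in parallel with R_B: R_B‖R_L = (751 × 1430) / (751 + 1430) = 492.4 Ω.
V_out = 23.8 × 492.4 / (680 + 492.4) = 23.8 × 492.4/1172 = 10.0 V.

V_out ≈ 10.0 V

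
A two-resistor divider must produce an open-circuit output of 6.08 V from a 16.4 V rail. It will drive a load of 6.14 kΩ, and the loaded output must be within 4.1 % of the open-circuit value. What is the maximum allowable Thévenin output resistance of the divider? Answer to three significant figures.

R_th ≤ 263 Ω

Loading drop = R_th/(R_th + R_L) ≤ 0.0410, so R_th ≤ R_L · ε/(1−ε) = 6.14 kΩ × 0.0410/0.9590 = 263 Ω.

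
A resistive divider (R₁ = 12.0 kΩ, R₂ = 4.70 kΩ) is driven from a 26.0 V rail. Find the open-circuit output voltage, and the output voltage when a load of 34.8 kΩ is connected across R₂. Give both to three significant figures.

Unloaded: 7.32 V; loaded: 6.67 V

Open-circuit: V = 26.0 × 4.70/(12.0 + 4.70) = 7.32 V.
With the load, R₂ becomes R₂‖R_L = 4.141 kΩ, so V = 26.0 × 4.141/16.14 = 6.67 V.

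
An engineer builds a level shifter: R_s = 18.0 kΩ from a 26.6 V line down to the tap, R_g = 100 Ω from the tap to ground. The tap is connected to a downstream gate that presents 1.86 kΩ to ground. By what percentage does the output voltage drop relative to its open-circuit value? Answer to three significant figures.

The divider's output (Thévenin) resistance is R_s‖R_g = 99.45 Ω.
Fractional drop under load = R_th/(R_th + R_L) = 99.45 / (99.45 + 1860) = 0.05075.
So the output falls by 5.08 %.

5.08 %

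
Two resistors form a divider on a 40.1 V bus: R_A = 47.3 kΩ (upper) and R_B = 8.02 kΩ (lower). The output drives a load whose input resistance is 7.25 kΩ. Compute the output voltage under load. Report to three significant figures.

The load sits in parallel with R_B: R_B‖R_L = (8.02 × 7.25) / (8.02 + 7.25) = 3.808 kΩ.
V_out = 40.1 × 3.808 / (47.3 + 3.808) = 40.1 × 3.808/51.11 = 2.99 V.

V_out ≈ 2.99 V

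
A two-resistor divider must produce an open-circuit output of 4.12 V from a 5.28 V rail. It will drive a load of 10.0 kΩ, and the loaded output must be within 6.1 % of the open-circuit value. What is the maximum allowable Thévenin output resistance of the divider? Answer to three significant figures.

R_th ≤ 650 Ω

Loading drop = R_th/(R_th + R_L) ≤ 0.0610, so R_th ≤ R_L · ε/(1−ε) = 10.0 kΩ × 0.0610/0.9390 = 650 Ω.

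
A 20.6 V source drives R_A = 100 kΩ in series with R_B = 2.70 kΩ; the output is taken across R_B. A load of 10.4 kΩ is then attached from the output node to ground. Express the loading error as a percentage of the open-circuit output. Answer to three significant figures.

Unloaded V = 20.6 × 2.70/102.7 = 0.5416 V.
Loaded: R_B‖R_L = 2.144 kΩ, giving V = 20.6 × 2.144/102.1 = 0.4323 V.
Drop = (0.5416 − 0.4323) / 0.5416 = 20.2 %.

20.2 %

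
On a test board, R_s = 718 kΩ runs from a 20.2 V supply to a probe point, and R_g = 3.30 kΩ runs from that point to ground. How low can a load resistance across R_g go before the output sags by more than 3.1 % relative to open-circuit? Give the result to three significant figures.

Output resistance R_th = R_s‖R_g = (718 × 3.30)/721.3 = 3.285 kΩ.
The fractional drop is R_th/(R_th + R_L); requiring this ≤ 0.0310 gives R_L ≥ R_th(1/0.0310 − 1) = 3.285 × 31.26 = 103 kΩ.

R_L(min) ≈ 103 kΩ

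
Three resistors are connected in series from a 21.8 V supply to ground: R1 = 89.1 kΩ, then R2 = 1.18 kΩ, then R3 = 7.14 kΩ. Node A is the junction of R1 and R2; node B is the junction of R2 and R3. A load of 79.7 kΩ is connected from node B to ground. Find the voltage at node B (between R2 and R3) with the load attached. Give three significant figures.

At node B, R3 is in parallel with the load: R3‖R_L = 6.553 kΩ.
Below node A the resistance is R2 + (R3‖R_L) = 7.733 kΩ, so V_A = 21.8 × 7.733/96.83 = 1.741 V.
Then V_B = V_A × (R3‖R_L)/(R2 + R3‖R_L) = 1.741 × 6.553/7.733 = 1.48 V.

V ≈ 1.48 V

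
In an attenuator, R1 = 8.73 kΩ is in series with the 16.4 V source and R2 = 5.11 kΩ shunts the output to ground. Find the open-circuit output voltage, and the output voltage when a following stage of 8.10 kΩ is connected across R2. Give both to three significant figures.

Unloaded: 6.06 V; loaded: 4.33 V

Open-circuit: V = 16.4 × 5.11/(8.73 + 5.11) = 6.06 V.
With the load, R2 becomes R2‖R_L = 3.133 kΩ, so V = 16.4 × 3.133/11.86 = 4.33 V.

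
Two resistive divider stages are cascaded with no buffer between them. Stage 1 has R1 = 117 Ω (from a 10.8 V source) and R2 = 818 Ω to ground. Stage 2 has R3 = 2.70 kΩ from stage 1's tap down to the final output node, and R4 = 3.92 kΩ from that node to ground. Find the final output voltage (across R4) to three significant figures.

Stage 2 presents R3+R4 = 6620 Ω as a load on stage 1's tap.
Stage 1's lower leg becomes R2‖(R3+R4) = 728.0 Ω, so V_mid = 10.8 × 728.0/845.0 = 9.305 V.
Stage 2 is itself unloaded: V_out = V_mid × R4/(R3+R4) = 9.305 × 3920/6620 = 5.51 V.

V_out ≈ 5.51 V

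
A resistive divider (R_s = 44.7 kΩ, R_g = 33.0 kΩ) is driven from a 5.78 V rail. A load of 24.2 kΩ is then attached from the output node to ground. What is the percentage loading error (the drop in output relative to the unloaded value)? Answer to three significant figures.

44.0 %

The divider's output (Thévenin) resistance is R_s‖R_g = 18.98 kΩ.
Fractional drop under load = R_th/(R_th + R_L) = 18.98 / (18.98 + 24.2) = 0.4396.
So the output falls by 44.0 %.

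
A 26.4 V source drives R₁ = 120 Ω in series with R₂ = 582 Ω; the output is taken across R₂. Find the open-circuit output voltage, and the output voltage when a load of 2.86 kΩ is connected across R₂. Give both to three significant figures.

Unloaded: 21.9 V; loaded: 21.2 V

Open-circuit: V = 26.4 × 582/(120 + 582) = 21.9 V.
With the load, R₂ becomes R₂‖R_L = 483.6 Ω, so V = 26.4 × 483.6/603.6 = 21.2 V.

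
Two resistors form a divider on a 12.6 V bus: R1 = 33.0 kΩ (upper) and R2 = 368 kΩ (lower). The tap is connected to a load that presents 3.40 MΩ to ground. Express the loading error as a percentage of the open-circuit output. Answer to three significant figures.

The divider's output (Thévenin) resistance is R1‖R2 = 30.28 kΩ.
Fractional drop under load = R_th/(R_th + R_L) = 30.28 / (30.28 + 3400) = 0.008829.
So the output falls by 0.883 %.

0.883 %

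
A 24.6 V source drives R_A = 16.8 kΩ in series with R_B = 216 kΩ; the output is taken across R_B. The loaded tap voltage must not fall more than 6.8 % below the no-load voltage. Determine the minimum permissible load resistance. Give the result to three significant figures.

R_L(min) ≈ 214 kΩ

Output resistance R_th = R_A‖R_B = (16.8 × 216)/232.8 = 15.59 kΩ.
The fractional drop is R_th/(R_th + R_L); requiring this ≤ 0.0680 gives R_L ≥ R_th(1/0.0680 − 1) = 15.59 × 13.71 = 214 kΩ.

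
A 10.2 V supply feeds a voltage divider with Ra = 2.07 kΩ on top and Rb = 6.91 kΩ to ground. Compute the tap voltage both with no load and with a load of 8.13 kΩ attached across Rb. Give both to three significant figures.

Unloaded: 7.85 V; loaded: 6.56 V

Open-circuit: V = 10.2 × 6.91/(2.07 + 6.91) = 7.85 V.
With the load, Rb becomes Rb‖R_L = 3.735 kΩ, so V = 10.2 × 3.735/5.805 = 6.56 V.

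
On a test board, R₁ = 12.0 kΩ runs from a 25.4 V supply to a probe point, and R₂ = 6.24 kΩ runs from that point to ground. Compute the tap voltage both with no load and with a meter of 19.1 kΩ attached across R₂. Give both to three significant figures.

Open-circuit: V = 25.4 × 6.24/(12.0 + 6.24) = 8.69 V.
With the load, R₂ becomes R₂‖R_L = 4.703 kΩ, so V = 25.4 × 4.703/16.70 = 7.15 V.

Unloaded: 8.69 V; loaded: 7.15 V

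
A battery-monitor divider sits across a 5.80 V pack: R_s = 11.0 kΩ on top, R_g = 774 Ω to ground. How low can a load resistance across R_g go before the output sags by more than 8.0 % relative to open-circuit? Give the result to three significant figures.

Output resistance R_th = R_s‖R_g = (11000 × 774)/11770 = 723.1 Ω.
The fractional drop is R_th/(R_th + R_L); requiring this ≤ 0.0800 gives R_L ≥ R_th(1/0.0800 − 1) = 723.1 × 11.50 = 8.32 kΩ.

R_L(min) ≈ 8.32 kΩ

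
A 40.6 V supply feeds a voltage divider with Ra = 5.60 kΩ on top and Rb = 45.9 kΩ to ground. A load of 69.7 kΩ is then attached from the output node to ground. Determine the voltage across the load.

The load sits in parallel with Rb: Rb‖R_L = (45.9 × 69.7) / (45.9 + 69.7) = 27.68 kΩ.
V_out = 40.6 × 27.68 / (5.60 + 27.68) = 40.6 × 27.68/33.27 = 33.8 V.

V_out ≈ 33.8 V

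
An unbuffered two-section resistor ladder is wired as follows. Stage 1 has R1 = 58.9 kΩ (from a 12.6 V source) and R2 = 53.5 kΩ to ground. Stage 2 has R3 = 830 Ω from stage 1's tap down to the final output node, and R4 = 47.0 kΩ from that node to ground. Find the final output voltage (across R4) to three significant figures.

Stage 2 presents R3+R4 = 47830 Ω as a load on stage 1's tap.
Stage 1's lower leg becomes R2‖(R3+R4) = 25250 Ω, so V_mid = 12.6 × 25250/84150 = 3.781 V.
Stage 2 is itself unloaded: V_out = V_mid × R4/(R3+R4) = 3.781 × 47000/47830 = 3.72 V.

V_out ≈ 3.72 V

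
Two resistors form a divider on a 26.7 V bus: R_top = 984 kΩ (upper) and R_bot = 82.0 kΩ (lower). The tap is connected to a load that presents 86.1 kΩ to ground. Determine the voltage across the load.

V_out ≈ 1.09 V

The load sits in parallel with R_bot: R_bot‖R_L = (82.0 × 86.1) / (82.0 + 86.1) = 42.00 kΩ.
V_out = 26.7 × 42.00 / (984 + 42.00) = 26.7 × 42.00/1026 = 1.09 V.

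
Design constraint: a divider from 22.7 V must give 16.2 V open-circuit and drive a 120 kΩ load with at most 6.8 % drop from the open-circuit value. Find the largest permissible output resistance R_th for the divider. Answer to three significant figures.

R_th ≤ 8.76 kΩ

Loading drop = R_th/(R_th + R_L) ≤ 0.0680, so R_th ≤ R_L · ε/(1−ε) = 120 kΩ × 0.0680/0.9320 = 8.76 kΩ.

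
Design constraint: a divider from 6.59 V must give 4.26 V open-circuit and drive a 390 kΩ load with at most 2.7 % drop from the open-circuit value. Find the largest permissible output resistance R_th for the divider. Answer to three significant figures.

Loading drop = R_th/(R_th + R_L) ≤ 0.0270, so R_th ≤ R_L · ε/(1−ε) = 390 kΩ × 0.0270/0.9730 = 10.8 kΩ.
(Any R1, R2 with R2/(R1+R2) = 0.646 and R1‖R2 ≤ 10.8 kΩ will meet the spec.)

R_th ≤ 10.8 kΩ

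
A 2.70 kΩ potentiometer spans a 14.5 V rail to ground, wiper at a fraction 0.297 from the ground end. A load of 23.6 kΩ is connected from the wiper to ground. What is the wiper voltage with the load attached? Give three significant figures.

V ≈ 4.21 V

The wiper splits the pot into (1−α)R = 1898 Ω above and αR = 801.9 Ω below.
Lower section ‖ load = 775.5 Ω.
V_wiper = 14.5 × 775.5/(1898 + 775.5) = 4.21 V.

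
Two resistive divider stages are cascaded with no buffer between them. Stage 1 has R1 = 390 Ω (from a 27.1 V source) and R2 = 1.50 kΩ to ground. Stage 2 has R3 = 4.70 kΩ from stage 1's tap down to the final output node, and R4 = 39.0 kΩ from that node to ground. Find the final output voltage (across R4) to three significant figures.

V_out ≈ 19.1 V

Stage 2 presents R3+R4 = 43700 Ω as a load on stage 1's tap.
Stage 1's lower leg becomes R2‖(R3+R4) = 1450 Ω, so V_mid = 27.1 × 1450/1840 = 21.36 V.
Stage 2 is itself unloaded: V_out = V_mid × R4/(R3+R4) = 21.36 × 39000/43700 = 19.1 V.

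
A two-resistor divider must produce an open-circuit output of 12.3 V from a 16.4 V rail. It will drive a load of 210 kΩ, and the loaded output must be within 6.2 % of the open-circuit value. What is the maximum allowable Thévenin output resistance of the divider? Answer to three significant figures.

R_th ≤ 13.9 kΩ

Loading drop = R_th/(R_th + R_L) ≤ 0.0620, so R_th ≤ R_L · ε/(1−ε) = 210 kΩ × 0.0620/0.9380 = 13.9 kΩ.
(Any R1, R2 with R2/(R1+R2) = 0.750 and R1‖R2 ≤ 13.9 kΩ will meet the spec.)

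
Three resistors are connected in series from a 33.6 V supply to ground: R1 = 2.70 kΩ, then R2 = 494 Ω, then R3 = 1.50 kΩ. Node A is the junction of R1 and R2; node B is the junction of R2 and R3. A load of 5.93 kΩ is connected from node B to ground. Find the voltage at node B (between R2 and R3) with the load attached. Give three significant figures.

At node B, R3 is in parallel with the load: R3‖R_L = 1197 Ω.
Below node A the resistance is R2 + (R3‖R_L) = 1691 Ω, so V_A = 33.6 × 1691/4391 = 12.94 V.
Then V_B = V_A × (R3‖R_L)/(R2 + R3‖R_L) = 12.94 × 1197/1691 = 9.16 V.

V ≈ 9.16 V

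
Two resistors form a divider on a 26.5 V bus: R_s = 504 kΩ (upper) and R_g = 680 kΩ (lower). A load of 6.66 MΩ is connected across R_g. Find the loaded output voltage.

V_out ≈ 14.6 V

The load sits in parallel with R_g: R_g‖R_L = (680 × 6660) / (680 + 6660) = 617.0 kΩ.
V_out = 26.5 × 617.0 / (504 + 617.0) = 26.5 × 617.0/1121 = 14.6 V.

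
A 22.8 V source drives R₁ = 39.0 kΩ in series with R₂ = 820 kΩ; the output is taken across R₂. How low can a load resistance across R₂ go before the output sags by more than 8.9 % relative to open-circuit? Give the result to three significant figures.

R_L(min) ≈ 381 kΩ

Output resistance R_th = R₁‖R₂ = (39.0 × 820)/859.0 = 37.23 kΩ.
The fractional drop is R_th/(R_th + R_L); requiring this ≤ 0.0890 gives R_L ≥ R_th(1/0.0890 − 1) = 37.23 × 10.24 = 381 kΩ.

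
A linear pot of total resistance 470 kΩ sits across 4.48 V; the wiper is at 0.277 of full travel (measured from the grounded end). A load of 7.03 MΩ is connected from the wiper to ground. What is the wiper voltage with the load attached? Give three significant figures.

The wiper splits the pot into (1−α)R = 339.8 kΩ above and αR = 130.2 kΩ below.
Lower section ‖ load = 127.8 kΩ.
V_wiper = 4.48 × 127.8/(339.8 + 127.8) = 1.22 V.

V ≈ 1.22 V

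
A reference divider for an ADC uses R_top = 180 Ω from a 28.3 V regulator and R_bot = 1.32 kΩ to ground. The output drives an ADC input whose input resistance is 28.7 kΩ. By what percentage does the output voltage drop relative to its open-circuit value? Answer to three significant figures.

The divider's output (Thévenin) resistance is R_top‖R_bot = 158.4 Ω.
Fractional drop under load = R_th/(R_th + R_L) = 158.4 / (158.4 + 28700) = 0.005489.
So the output falls by 0.549 %.

0.549 %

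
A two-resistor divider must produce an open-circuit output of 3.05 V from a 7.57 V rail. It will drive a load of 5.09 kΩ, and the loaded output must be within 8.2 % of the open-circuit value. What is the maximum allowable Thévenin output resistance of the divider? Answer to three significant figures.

R_th ≤ 455 Ω

Loading drop = R_th/(R_th + R_L) ≤ 0.0820, so R_th ≤ R_L · ε/(1−ε) = 5.09 kΩ × 0.0820/0.9180 = 455 Ω.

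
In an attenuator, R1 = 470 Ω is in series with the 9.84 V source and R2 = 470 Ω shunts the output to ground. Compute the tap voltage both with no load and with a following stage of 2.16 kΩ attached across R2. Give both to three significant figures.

Open-circuit: V = 9.84 × 470/(470 + 470) = 4.92 V.
With the load, R2 becomes R2‖R_L = 386.0 Ω, so V = 9.84 × 386.0/856.0 = 4.44 V.

Unloaded: 4.92 V; loaded: 4.44 V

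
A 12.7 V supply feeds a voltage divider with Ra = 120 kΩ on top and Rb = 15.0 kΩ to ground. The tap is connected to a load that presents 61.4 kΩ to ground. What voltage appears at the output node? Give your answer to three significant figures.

V_out ≈ 1.16 V

The load sits in parallel with Rb: Rb‖R_L = (15.0 × 61.4) / (15.0 + 61.4) = 12.05 kΩ.
V_out = 12.7 × 12.05 / (120 + 12.05) = 12.7 × 12.05/132.1 = 1.16 V.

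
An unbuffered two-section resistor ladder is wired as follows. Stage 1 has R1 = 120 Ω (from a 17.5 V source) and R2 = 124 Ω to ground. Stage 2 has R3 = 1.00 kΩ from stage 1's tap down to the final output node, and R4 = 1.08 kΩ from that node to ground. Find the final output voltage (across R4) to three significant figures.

Stage 2 presents R3+R4 = 2080 Ω as a load on stage 1's tap.
Stage 1's lower leg becomes R2‖(R3+R4) = 117.0 Ω, so V_mid = 17.5 × 117.0/237.0 = 8.640 V.
Stage 2 is itself unloaded: V_out = V_mid × R4/(R3+R4) = 8.640 × 1080/2080 = 4.49 V.

V_out ≈ 4.49 V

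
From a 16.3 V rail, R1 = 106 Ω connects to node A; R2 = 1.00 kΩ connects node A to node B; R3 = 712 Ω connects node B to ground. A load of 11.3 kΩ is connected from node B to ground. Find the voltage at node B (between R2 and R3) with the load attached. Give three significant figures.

V ≈ 6.15 V

At node B, R3 is in parallel with the load: R3‖R_L = 669.8 Ω.
Below node A the resistance is R2 + (R3‖R_L) = 1670 Ω, so V_A = 16.3 × 1670/1776 = 15.33 V.
Then V_B = V_A × (R3‖R_L)/(R2 + R3‖R_L) = 15.33 × 669.8/1670 = 6.15 V.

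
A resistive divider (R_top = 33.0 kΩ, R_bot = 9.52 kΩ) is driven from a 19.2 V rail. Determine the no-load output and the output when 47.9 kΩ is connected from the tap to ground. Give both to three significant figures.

Open-circuit: V = 19.2 × 9.52/(33.0 + 9.52) = 4.30 V.
With the load, R_bot becomes R_bot‖R_L = 7.942 kΩ, so V = 19.2 × 7.942/40.94 = 3.72 V.

Unloaded: 4.30 V; loaded: 3.72 V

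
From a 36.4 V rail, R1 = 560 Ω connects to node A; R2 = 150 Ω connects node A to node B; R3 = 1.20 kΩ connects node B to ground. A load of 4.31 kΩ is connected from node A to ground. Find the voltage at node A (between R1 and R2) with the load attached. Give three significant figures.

V ≈ 23.6 V

Below node A the series string R2+R3 = 1350 Ω sits in parallel with the 4310 Ω load: 1028 Ω.
V_A = 36.4 × 1028/(560 + 1028) = 23.6 V.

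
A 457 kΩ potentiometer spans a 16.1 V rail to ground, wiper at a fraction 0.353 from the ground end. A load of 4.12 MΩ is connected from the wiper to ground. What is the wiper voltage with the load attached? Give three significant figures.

The wiper splits the pot into (1−α)R = 295.7 kΩ above and αR = 161.3 kΩ below.
Lower section ‖ load = 155.2 kΩ.
V_wiper = 16.1 × 155.2/(295.7 + 155.2) = 5.54 V.

V ≈ 5.54 V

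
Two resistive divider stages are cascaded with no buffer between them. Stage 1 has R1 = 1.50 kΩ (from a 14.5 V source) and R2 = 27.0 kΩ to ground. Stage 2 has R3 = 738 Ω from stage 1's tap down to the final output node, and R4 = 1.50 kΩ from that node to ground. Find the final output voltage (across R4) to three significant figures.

Stage 2 presents R3+R4 = 2238 Ω as a load on stage 1's tap.
Stage 1's lower leg becomes R2‖(R3+R4) = 2067 Ω, so V_mid = 14.5 × 2067/3567 = 8.402 V.
Stage 2 is itself unloaded: V_out = V_mid × R4/(R3+R4) = 8.402 × 1500/2238 = 5.63 V.

V_out ≈ 5.63 V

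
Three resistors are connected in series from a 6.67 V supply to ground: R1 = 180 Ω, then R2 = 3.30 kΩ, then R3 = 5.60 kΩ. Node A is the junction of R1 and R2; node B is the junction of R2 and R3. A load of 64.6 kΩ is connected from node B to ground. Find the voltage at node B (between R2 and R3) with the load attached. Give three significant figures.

At node B, R3 is in parallel with the load: R3‖R_L = 5153 Ω.
Below node A the resistance is R2 + (R3‖R_L) = 8453 Ω, so V_A = 6.67 × 8453/8633 = 6.531 V.
Then V_B = V_A × (R3‖R_L)/(R2 + R3‖R_L) = 6.531 × 5153/8453 = 3.98 V.

V ≈ 3.98 V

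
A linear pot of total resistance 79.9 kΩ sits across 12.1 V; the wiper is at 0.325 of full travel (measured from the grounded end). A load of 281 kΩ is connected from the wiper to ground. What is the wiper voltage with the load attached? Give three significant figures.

The wiper splits the pot into (1−α)R = 53.93 kΩ above and αR = 25.97 kΩ below.
Lower section ‖ load = 23.77 kΩ.
V_wiper = 12.1 × 23.77/(53.93 + 23.77) = 3.70 V.

V ≈ 3.70 V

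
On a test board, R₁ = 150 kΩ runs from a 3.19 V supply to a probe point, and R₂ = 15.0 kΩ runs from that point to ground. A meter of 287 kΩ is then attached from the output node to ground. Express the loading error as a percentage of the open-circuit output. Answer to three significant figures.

4.54 %

The divider's output (Thévenin) resistance is R₁‖R₂ = 13.64 kΩ.
Fractional drop under load = R_th/(R_th + R_L) = 13.64 / (13.64 + 287) = 0.04536.
So the output falls by 4.54 %.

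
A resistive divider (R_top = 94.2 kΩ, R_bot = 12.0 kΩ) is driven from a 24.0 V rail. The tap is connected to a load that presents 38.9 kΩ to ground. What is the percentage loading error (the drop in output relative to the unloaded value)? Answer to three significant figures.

Unloaded V = 24.0 × 12.0/106.2 = 2.712 V.
Loaded: R_bot‖R_L = 9.171 kΩ, giving V = 24.0 × 9.171/103.4 = 2.129 V.
Drop = (2.712 − 2.129) / 2.712 = 21.5 %.

21.5 %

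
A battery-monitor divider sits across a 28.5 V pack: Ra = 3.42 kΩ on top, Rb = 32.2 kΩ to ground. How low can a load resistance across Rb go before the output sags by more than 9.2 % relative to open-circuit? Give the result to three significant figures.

R_L(min) ≈ 30.5 kΩ

Output resistance R_th = Ra‖Rb = (3.42 × 32.2)/35.62 = 3.092 kΩ.
The fractional drop is R_th/(R_th + R_L); requiring this ≤ 0.0920 gives R_L ≥ R_th(1/0.0920 − 1) = 3.092 × 9.870 = 30.5 kΩ.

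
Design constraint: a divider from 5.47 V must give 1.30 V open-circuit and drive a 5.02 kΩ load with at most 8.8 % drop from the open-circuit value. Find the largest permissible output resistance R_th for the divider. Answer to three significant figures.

Loading drop = R_th/(R_th + R_L) ≤ 0.0880, so R_th ≤ R_L · ε/(1−ε) = 5.02 kΩ × 0.0880/0.9120 = 484 Ω.
(Any R1, R2 with R2/(R1+R2) = 0.238 and R1‖R2 ≤ 484 Ω will meet the spec.)

R_th ≤ 484 Ω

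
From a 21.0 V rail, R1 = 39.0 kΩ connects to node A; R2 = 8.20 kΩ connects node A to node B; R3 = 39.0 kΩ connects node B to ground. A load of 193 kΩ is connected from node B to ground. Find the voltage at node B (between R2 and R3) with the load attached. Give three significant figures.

V ≈ 8.55 V

At node B, R3 is in parallel with the load: R3‖R_L = 32.44 kΩ.
Below node A the resistance is R2 + (R3‖R_L) = 40.64 kΩ, so V_A = 21.0 × 40.64/79.64 = 10.72 V.
Then V_B = V_A × (R3‖R_L)/(R2 + R3‖R_L) = 10.72 × 32.44/40.64 = 8.55 V.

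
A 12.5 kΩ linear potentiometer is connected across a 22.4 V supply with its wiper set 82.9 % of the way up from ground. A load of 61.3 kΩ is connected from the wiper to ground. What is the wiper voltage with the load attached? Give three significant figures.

V ≈ 18.0 V

The wiper splits the pot into (1−α)R = 2.138 kΩ above and αR = 10.36 kΩ below.
Lower section ‖ load = 8.864 kΩ.
V_wiper = 22.4 × 8.864/(2.138 + 8.864) = 18.0 V.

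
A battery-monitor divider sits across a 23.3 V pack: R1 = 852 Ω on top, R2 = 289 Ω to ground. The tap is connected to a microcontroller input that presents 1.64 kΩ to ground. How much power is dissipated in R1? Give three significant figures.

P ≈ 384 mW

Total resistance from the source is R1 + (R2‖R_L) = 1098 Ω, so I = 23.3/1098 Ω = 21.23 mA.
P = I²·R1 = (21.23 mA)² × 852 Ω = 384 mW.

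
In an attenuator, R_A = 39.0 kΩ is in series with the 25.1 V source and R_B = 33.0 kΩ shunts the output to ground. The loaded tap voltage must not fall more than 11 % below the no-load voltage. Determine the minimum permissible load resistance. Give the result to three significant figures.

R_L(min) ≈ 145 kΩ

Output resistance R_th = R_A‖R_B = (39.0 × 33.0)/72.00 = 17.88 kΩ.
The fractional drop is R_th/(R_th + R_L); requiring this ≤ 0.110 gives R_L ≥ R_th(1/0.110 − 1) = 17.88 × 8.091 = 145 kΩ.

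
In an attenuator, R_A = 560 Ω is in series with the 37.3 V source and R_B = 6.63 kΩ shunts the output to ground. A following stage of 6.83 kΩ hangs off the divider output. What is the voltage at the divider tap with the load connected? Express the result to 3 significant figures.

V_out ≈ 32.0 V

The load sits in parallel with R_B: R_B‖R_L = (6630 × 6830) / (6630 + 6830) = 3364 Ω.
V_out = 37.3 × 3364 / (560 + 3364) = 37.3 × 3364/3924 = 32.0 V.
(Unloaded it would have been 34.4 V.)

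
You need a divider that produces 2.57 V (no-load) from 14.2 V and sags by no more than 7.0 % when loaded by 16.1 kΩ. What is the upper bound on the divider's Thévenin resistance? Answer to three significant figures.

Loading drop = R_th/(R_th + R_L) ≤ 0.0700, so R_th ≤ R_L · ε/(1−ε) = 16.1 kΩ × 0.0700/0.9300 = 1.21 kΩ.

R_th ≤ 1.21 kΩ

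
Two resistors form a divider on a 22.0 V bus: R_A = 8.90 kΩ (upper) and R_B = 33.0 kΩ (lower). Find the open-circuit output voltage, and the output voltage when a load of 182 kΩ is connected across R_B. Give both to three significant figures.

Unloaded: 17.3 V; loaded: 16.7 V

Open-circuit: V = 22.0 × 33.0/(8.90 + 33.0) = 17.3 V.
With the load, R_B becomes R_B‖R_L = 27.93 kΩ, so V = 22.0 × 27.93/36.83 = 16.7 V.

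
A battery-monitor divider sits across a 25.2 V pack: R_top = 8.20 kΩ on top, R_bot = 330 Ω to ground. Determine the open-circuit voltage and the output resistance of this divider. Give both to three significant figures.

V_th is the open-circuit tap voltage: 25.2 × 330/(8200 + 330) = 0.975 V.
With the supply zeroed, R_top and R_bot appear in parallel from the tap: R_th = R_top‖R_bot = (8200 × 330)/8530 = 317 Ω.

V_th = 0.975 V, R_th = 317 Ω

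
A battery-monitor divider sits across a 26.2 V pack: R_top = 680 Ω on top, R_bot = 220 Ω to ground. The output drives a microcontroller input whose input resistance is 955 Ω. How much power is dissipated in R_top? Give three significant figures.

P ≈ 633 mW

Total resistance from the source is R_top + (R_bot‖R_L) = 858.8 Ω, so I = 26.2/858.8 Ω = 30.51 mA.
P = I²·R_top = (30.51 mA)² × 680 Ω = 633 mW.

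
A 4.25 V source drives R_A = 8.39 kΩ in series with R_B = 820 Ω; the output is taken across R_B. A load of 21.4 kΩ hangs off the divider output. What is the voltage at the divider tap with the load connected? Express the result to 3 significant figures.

The load sits in parallel with R_B: R_B‖R_L = (820 × 21400) / (820 + 21400) = 789.7 Ω.
V_out = 4.25 × 789.7 / (8390 + 789.7) = 4.25 × 789.7/9180 = 0.366 V.
(Unloaded it would have been 0.378 V.)

V_out ≈ 0.366 V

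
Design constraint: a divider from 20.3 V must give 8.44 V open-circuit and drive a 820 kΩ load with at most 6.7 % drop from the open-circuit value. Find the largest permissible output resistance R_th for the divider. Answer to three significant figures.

Loading drop = R_th/(R_th + R_L) ≤ 0.0670, so R_th ≤ R_L · ε/(1−ε) = 820 kΩ × 0.0670/0.9330 = 58.9 kΩ.
(Any R1, R2 with R2/(R1+R2) = 0.416 and R1‖R2 ≤ 58.9 kΩ will meet the spec.)

R_th ≤ 58.9 kΩ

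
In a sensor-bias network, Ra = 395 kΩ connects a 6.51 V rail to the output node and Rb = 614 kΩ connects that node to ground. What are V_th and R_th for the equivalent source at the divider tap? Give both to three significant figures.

V_th is the open-circuit tap voltage: 6.51 × 614/(395 + 614) = 3.96 V.
With the supply zeroed, Ra and Rb appear in parallel from the tap: R_th = Ra‖Rb = (395 × 614)/1009 = 240 kΩ.

V_th = 3.96 V, R_th = 240 kΩ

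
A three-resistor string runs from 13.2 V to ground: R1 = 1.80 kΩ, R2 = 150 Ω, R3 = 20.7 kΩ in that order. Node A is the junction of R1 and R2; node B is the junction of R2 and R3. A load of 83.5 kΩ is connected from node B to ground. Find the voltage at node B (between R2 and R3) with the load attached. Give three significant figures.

At node B, R3 is in parallel with the load: R3‖R_L = 16590 Ω.
Below node A the resistance is R2 + (R3‖R_L) = 16740 Ω, so V_A = 13.2 × 16740/18540 = 11.92 V.
Then V_B = V_A × (R3‖R_L)/(R2 + R3‖R_L) = 11.92 × 16590/16740 = 11.8 V.

V ≈ 11.8 V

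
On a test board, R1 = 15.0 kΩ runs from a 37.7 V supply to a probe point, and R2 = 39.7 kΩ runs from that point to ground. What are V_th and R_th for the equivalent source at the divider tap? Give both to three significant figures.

V_th = 27.4 V, R_th = 10.9 kΩ

V_th is the open-circuit tap voltage: 37.7 × 39.7/(15.0 + 39.7) = 27.4 V.
With the supply zeroed, R1 and R2 appear in parallel from the tap: R_th = R1‖R2 = (15.0 × 39.7)/54.70 = 10.9 kΩ.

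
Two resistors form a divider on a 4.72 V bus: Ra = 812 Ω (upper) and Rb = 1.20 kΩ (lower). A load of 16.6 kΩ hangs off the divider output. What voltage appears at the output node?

V_out ≈ 2.74 V

The load sits in parallel with Rb: Rb‖R_L = (1200 × 16600) / (1200 + 16600) = 1119 Ω.
V_out = 4.72 × 1119 / (812 + 1119) = 4.72 × 1119/1931 = 2.74 V.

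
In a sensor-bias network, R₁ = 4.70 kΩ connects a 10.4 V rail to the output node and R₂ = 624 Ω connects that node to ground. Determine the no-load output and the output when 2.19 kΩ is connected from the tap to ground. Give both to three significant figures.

Unloaded: 1.22 V; loaded: 0.974 V

Open-circuit: V = 10.4 × 624/(4700 + 624) = 1.22 V.
With the load, R₂ becomes R₂‖R_L = 485.6 Ω, so V = 10.4 × 485.6/5186 = 0.974 V.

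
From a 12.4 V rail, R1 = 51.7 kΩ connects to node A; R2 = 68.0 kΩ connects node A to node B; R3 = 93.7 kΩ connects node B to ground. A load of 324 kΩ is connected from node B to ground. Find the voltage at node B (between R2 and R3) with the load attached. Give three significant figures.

V ≈ 4.68 V

At node B, R3 is in parallel with the load: R3‖R_L = 72.68 kΩ.
Below node A the resistance is R2 + (R3‖R_L) = 140.7 kΩ, so V_A = 12.4 × 140.7/192.4 = 9.068 V.
Then V_B = V_A × (R3‖R_L)/(R2 + R3‖R_L) = 9.068 × 72.68/140.7 = 4.68 V.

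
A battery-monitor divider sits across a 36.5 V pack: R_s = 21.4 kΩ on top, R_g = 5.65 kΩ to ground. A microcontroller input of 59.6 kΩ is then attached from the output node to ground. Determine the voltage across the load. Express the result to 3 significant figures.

The load sits in parallel with R_g: R_g‖R_L = (5.65 × 59.6) / (5.65 + 59.6) = 5.161 kΩ.
V_out = 36.5 × 5.161 / (21.4 + 5.161) = 36.5 × 5.161/26.56 = 7.09 V.

V_out ≈ 7.09 V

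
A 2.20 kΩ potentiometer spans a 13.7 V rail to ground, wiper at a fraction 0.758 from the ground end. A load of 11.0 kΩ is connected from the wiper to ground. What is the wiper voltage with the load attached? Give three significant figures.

V ≈ 10.0 V

The wiper splits the pot into (1−α)R = 532.4 Ω above and αR = 1668 Ω below.
Lower section ‖ load = 1448 Ω.
V_wiper = 13.7 × 1448/(532.4 + 1448) = 10.0 V.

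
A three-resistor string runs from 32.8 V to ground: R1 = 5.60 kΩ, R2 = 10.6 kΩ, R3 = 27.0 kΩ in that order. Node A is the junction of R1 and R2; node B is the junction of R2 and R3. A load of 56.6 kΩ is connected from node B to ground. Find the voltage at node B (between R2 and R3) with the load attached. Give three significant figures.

V ≈ 17.4 V

At node B, R3 is in parallel with the load: R3‖R_L = 18.28 kΩ.
Below node A the resistance is R2 + (R3‖R_L) = 28.88 kΩ, so V_A = 32.8 × 28.88/34.48 = 27.47 V.
Then V_B = V_A × (R3‖R_L)/(R2 + R3‖R_L) = 27.47 × 18.28/28.88 = 17.4 V.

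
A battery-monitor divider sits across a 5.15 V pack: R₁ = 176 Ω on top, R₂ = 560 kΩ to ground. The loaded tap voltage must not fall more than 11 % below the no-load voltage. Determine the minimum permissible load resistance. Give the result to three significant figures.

R_L(min) ≈ 1.42 kΩ

Output resistance R_th = R₁‖R₂ = (176 × 560000)/560200 = 175.9 Ω.
The fractional drop is R_th/(R_th + R_L); requiring this ≤ 0.110 gives R_L ≥ R_th(1/0.110 − 1) = 175.9 × 8.091 = 1.42 kΩ.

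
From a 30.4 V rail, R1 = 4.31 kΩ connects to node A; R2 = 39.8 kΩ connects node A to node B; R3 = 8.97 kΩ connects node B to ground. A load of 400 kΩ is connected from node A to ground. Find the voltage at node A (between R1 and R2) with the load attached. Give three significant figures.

Below node A the series string R2+R3 = 48.77 kΩ sits in parallel with the 400 kΩ load: 43.47 kΩ.
V_A = 30.4 × 43.47/(4.31 + 43.47) = 27.7 V.

V ≈ 27.7 V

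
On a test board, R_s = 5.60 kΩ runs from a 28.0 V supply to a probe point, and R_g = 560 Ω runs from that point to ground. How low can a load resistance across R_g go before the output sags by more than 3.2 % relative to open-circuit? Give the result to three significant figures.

Output resistance R_th = R_s‖R_g = (5600 × 560)/6160 = 509.1 Ω.
The fractional drop is R_th/(R_th + R_L); requiring this ≤ 0.0320 gives R_L ≥ R_th(1/0.0320 − 1) = 509.1 × 30.25 = 15.4 kΩ.

R_L(min) ≈ 15.4 kΩ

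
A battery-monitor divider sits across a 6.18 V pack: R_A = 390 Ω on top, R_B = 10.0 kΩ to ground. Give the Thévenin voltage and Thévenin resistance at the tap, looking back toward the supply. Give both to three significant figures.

V_th = 5.95 V, R_th = 375 Ω

V_th is the open-circuit tap voltage: 6.18 × 10000/(390 + 10000) = 5.95 V.
With the supply zeroed, R_A and R_B appear in parallel from the tap: R_th = R_A‖R_B = (390 × 10000)/10390 = 375 Ω.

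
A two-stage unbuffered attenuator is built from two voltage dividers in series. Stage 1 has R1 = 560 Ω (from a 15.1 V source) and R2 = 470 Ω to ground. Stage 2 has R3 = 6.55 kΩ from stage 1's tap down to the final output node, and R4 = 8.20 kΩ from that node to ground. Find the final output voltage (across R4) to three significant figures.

V_out ≈ 3.77 V

Stage 2 presents R3+R4 = 14750 Ω as a load on stage 1's tap.
Stage 1's lower leg becomes R2‖(R3+R4) = 455.5 Ω, so V_mid = 15.1 × 455.5/1015 = 6.773 V.
Stage 2 is itself unloaded: V_out = V_mid × R4/(R3+R4) = 6.773 × 8200/14750 = 3.77 V.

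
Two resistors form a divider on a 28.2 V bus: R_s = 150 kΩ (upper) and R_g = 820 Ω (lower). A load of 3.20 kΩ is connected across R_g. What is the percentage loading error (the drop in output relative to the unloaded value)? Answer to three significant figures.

The divider's output (Thévenin) resistance is R_s‖R_g = 815.5 Ω.
Fractional drop under load = R_th/(R_th + R_L) = 815.5 / (815.5 + 3200) = 0.2031.
So the output falls by 20.3 %.

20.3 %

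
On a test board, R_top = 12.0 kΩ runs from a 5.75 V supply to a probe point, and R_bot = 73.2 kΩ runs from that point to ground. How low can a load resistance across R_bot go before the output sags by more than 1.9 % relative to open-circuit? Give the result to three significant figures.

Output resistance R_th = R_top‖R_bot = (12.0 × 73.2)/85.20 = 10.31 kΩ.
The fractional drop is R_th/(R_th + R_L); requiring this ≤ 0.0190 gives R_L ≥ R_th(1/0.0190 − 1) = 10.31 × 51.63 = 532 kΩ.

R_L(min) ≈ 532 kΩ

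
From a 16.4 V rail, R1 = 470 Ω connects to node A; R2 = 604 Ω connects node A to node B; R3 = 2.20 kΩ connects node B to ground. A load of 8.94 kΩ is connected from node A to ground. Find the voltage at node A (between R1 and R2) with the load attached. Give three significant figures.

V ≈ 13.4 V

Below node A the series string R2+R3 = 2804 Ω sits in parallel with the 8940 Ω load: 2135 Ω.
V_A = 16.4 × 2135/(470 + 2135) = 13.4 V.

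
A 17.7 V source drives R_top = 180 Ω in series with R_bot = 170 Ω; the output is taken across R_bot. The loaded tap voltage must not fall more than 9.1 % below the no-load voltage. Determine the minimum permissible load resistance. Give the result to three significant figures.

Output resistance R_th = R_top‖R_bot = (180 × 170)/350.0 = 87.43 Ω.
The fractional drop is R_th/(R_th + R_L); requiring this ≤ 0.0910 gives R_L ≥ R_th(1/0.0910 − 1) = 87.43 × 9.989 = 873 Ω.

R_L(min) ≈ 873 Ω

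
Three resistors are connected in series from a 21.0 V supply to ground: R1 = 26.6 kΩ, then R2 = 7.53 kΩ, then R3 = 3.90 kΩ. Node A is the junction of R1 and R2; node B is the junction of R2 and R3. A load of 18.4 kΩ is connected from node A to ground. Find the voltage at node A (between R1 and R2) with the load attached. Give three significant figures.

Below node A the series string R2+R3 = 11.43 kΩ sits in parallel with the 18.4 kΩ load: 7.050 kΩ.
V_A = 21.0 × 7.050/(26.6 + 7.050) = 4.40 V.

V ≈ 4.40 V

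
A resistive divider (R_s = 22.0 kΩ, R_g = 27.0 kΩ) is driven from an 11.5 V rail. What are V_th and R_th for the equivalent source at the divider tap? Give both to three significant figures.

V_th = 6.34 V, R_th = 12.1 kΩ

V_th is the open-circuit tap voltage: 11.5 × 27.0/(22.0 + 27.0) = 6.34 V.
With the supply zeroed, R_s and R_g appear in parallel from the tap: R_th = R_s‖R_g = (22.0 × 27.0)/49.00 = 12.1 kΩ.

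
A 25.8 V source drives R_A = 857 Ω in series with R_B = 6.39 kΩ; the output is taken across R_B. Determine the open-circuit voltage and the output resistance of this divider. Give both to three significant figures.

V_th is the open-circuit tap voltage: 25.8 × 6390/(857 + 6390) = 22.7 V.
With the supply zeroed, R_A and R_B appear in parallel from the tap: R_th = R_A‖R_B = (857 × 6390)/7247 = 756 Ω.

V_th = 22.7 V, R_th = 756 Ω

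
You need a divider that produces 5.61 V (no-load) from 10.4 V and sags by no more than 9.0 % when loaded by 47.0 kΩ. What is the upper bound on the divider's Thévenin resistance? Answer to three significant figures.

Loading drop = R_th/(R_th + R_L) ≤ 0.0900, so R_th ≤ R_L · ε/(1−ε) = 47.0 kΩ × 0.0900/0.9100 = 4.65 kΩ.

R_th ≤ 4.65 kΩ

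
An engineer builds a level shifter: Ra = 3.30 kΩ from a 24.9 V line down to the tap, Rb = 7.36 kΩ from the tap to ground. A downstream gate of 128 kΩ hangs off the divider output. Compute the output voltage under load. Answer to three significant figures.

V_out ≈ 16.9 V

The load sits in parallel with Rb: Rb‖R_L = (7.36 × 128) / (7.36 + 128) = 6.960 kΩ.
V_out = 24.9 × 6.960 / (3.30 + 6.960) = 24.9 × 6.960/10.26 = 16.9 V.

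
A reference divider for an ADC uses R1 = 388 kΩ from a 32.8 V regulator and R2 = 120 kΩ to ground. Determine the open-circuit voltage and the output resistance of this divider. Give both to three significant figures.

V_th is the open-circuit tap voltage: 32.8 × 120/(388 + 120) = 7.75 V.
With the supply zeroed, R1 and R2 appear in parallel from the tap: R_th = R1‖R2 = (388 × 120)/508.0 = 91.7 kΩ.

V_th = 7.75 V, R_th = 91.7 kΩ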